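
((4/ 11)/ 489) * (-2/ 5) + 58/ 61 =1559422/ 1640595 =0.95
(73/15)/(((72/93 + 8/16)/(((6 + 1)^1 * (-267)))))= -2819698/395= -7138.48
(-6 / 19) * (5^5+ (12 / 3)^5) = -24894 / 19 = -1310.21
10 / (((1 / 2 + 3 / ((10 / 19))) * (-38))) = -25 / 589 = -0.04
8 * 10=80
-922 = -922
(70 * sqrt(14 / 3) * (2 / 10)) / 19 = 14 * sqrt(42) / 57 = 1.59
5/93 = 0.05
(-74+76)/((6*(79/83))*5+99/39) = 2158/33549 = 0.06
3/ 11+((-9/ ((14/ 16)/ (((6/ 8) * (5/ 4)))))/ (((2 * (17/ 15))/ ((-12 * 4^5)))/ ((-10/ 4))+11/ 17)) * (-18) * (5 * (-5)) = -1308647571531/ 195171053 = -6705.13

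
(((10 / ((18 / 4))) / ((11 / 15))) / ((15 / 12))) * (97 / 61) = 7760 / 2013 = 3.85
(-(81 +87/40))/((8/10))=-3327/32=-103.97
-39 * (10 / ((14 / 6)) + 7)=-3081 / 7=-440.14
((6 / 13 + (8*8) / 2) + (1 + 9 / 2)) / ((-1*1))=-987 / 26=-37.96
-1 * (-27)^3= 19683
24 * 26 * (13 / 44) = 2028 / 11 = 184.36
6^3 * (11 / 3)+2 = 794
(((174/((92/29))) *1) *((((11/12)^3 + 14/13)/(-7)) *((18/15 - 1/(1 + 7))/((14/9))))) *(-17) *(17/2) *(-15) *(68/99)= -7372367644405/495086592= -14891.07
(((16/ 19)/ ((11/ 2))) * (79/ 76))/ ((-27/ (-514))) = 324848/ 107217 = 3.03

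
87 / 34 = 2.56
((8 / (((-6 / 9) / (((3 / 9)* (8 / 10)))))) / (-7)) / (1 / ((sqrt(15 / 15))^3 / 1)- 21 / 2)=-32 / 665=-0.05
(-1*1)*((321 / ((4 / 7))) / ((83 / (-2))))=2247 / 166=13.54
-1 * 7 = -7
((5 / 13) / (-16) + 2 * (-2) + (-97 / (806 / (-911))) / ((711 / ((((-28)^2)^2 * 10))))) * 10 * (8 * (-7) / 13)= -152082213214505 / 3724929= -40828217.99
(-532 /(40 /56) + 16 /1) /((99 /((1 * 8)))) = -29152 /495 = -58.89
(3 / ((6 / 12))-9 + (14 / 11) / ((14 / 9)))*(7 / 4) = -42 / 11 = -3.82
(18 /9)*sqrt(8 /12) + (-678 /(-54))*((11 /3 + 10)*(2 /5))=2*sqrt(6) /3 + 9266 /135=70.27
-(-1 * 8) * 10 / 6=40 / 3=13.33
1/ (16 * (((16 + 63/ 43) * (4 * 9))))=43/ 432576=0.00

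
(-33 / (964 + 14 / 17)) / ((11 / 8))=-204 / 8201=-0.02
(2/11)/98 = 1/539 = 0.00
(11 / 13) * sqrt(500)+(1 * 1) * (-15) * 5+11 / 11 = -74+110 * sqrt(5) / 13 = -55.08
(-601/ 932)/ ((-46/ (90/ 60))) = 1803/ 85744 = 0.02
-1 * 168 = -168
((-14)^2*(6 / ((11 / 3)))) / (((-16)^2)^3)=441 / 23068672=0.00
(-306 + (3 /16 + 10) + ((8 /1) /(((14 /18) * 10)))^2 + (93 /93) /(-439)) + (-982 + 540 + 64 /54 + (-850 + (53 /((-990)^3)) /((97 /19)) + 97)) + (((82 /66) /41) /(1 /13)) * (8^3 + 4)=-1285.30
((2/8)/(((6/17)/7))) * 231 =9163/8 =1145.38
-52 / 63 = -0.83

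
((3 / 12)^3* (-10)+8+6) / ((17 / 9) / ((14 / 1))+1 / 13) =362817 / 5552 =65.35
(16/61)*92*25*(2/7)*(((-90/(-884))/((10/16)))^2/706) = 47692800/7361852771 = 0.01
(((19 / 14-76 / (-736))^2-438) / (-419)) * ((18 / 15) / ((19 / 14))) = 2169237933 / 2358366640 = 0.92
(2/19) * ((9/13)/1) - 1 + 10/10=18/247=0.07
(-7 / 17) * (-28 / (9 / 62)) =12152 / 153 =79.42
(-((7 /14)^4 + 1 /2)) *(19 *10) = -855 /8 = -106.88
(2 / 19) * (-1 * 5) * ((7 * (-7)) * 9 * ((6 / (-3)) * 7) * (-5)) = 308700 / 19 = 16247.37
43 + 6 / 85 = 3661 / 85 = 43.07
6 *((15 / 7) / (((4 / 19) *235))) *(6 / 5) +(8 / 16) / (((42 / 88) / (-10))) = -50161 / 4935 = -10.16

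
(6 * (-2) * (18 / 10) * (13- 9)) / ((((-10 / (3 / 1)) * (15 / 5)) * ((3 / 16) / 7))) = 8064 / 25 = 322.56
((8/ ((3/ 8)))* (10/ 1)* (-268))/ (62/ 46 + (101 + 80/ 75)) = -9862400/ 17839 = -552.86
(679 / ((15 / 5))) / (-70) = -97 / 30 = -3.23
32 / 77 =0.42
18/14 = 9/7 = 1.29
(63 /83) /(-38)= -63 /3154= -0.02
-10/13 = -0.77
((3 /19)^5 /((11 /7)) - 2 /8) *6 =-81690855 /54474178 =-1.50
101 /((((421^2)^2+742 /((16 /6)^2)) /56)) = 0.00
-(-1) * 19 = 19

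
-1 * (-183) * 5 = 915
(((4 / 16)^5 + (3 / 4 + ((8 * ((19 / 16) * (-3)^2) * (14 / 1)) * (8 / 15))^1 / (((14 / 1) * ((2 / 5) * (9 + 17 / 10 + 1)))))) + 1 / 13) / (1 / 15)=2110915 / 13312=158.57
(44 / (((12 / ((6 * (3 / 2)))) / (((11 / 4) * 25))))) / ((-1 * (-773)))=9075 / 3092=2.93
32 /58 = 16 /29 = 0.55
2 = 2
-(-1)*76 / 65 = 76 / 65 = 1.17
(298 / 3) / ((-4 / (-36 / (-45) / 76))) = -0.26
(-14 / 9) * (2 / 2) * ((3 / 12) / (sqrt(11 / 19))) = -7 * sqrt(209) / 198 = -0.51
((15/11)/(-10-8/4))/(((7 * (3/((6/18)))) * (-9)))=0.00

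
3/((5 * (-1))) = -0.60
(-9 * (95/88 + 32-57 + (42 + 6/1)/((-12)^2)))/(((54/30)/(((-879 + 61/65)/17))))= -13669223/2244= -6091.45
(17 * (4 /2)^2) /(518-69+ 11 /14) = 952 /6297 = 0.15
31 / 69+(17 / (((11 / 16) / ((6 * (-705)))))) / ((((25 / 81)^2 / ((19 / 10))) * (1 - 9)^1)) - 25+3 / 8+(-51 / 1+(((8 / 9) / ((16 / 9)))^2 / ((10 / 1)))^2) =7914924462983 / 30360000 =260702.39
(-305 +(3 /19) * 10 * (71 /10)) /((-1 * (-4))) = -2791 /38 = -73.45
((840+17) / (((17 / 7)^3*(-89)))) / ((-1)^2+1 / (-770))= -226342270 / 336250633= -0.67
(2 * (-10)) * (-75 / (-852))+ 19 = 1224 / 71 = 17.24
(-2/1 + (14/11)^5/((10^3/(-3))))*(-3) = 121393302/20131375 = 6.03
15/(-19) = -15/19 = -0.79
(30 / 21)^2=100 / 49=2.04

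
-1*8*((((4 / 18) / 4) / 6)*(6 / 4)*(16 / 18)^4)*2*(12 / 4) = -0.42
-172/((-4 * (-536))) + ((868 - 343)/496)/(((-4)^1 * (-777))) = -392893/4918336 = -0.08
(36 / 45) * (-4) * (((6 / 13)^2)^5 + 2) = -4412439197984 / 689292459245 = -6.40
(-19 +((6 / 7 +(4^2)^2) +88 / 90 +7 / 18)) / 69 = 50237 / 14490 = 3.47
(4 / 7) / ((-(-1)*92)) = 1 / 161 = 0.01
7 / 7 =1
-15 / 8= -1.88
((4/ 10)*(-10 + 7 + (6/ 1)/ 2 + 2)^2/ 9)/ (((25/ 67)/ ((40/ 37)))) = 4288/ 8325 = 0.52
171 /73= 2.34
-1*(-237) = 237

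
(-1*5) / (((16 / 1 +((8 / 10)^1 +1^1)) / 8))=-200 / 89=-2.25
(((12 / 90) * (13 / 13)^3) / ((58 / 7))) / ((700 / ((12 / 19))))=1 / 68875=0.00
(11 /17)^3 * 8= 10648 /4913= 2.17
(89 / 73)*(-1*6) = -534 / 73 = -7.32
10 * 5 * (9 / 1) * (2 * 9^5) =53144100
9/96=3/32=0.09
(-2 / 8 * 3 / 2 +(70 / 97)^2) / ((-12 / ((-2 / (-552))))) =-10973 / 249300864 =-0.00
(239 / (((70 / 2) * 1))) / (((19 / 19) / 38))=9082 / 35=259.49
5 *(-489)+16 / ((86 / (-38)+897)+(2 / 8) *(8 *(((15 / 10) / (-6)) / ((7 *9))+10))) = -5354171841 / 2189861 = -2444.98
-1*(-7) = 7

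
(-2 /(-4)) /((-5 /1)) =-1 /10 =-0.10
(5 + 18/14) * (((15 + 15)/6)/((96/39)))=715/56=12.77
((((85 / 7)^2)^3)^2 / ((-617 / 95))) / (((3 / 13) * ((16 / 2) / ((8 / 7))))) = -175668570063172567138671875 / 179341558263357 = -979519592470.64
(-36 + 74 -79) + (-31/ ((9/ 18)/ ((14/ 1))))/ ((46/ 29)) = -13529/ 23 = -588.22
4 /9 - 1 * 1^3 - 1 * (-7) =58 /9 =6.44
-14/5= -2.80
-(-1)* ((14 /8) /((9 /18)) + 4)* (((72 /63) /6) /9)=10 /63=0.16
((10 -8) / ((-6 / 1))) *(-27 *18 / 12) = 27 / 2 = 13.50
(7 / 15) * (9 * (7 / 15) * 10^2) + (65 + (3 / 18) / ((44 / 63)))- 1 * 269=-683 / 88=-7.76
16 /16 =1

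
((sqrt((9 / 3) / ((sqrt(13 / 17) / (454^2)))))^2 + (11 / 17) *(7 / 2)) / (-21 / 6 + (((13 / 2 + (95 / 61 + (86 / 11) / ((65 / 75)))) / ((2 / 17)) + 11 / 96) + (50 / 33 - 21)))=5781.97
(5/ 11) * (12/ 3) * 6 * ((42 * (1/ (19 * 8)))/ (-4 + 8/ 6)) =-945/ 836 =-1.13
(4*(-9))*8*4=-1152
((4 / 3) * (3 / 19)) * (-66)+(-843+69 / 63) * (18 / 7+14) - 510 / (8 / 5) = -159583187 / 11172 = -14284.21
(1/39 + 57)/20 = 556/195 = 2.85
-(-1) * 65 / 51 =65 / 51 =1.27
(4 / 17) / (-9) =-4 / 153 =-0.03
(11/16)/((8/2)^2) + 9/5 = 2359/1280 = 1.84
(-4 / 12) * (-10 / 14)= 5 / 21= 0.24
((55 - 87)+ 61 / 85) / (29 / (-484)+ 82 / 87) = -111965172 / 3159025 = -35.44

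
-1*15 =-15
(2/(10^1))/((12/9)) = 3/20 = 0.15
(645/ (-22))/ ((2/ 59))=-38055/ 44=-864.89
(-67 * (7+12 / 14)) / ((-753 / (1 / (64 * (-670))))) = -11 / 674688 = -0.00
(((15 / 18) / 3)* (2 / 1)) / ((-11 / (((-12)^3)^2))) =-1658880 / 11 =-150807.27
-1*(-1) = 1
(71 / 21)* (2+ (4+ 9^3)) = 2485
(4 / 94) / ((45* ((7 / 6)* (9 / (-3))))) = -4 / 14805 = -0.00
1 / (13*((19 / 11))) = 0.04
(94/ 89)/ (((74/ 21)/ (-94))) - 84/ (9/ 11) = -1292578/ 9879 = -130.84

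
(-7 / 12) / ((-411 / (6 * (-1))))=-7 / 822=-0.01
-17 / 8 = -2.12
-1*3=-3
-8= -8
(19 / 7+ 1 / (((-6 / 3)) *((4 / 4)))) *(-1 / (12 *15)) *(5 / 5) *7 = -31 / 360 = -0.09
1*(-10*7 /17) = -70 /17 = -4.12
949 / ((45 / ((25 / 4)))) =4745 / 36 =131.81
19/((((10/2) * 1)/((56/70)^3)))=1216/625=1.95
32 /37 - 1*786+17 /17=-29013 /37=-784.14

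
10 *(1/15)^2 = 2/45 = 0.04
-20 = -20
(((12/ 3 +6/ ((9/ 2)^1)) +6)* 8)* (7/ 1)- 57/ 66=41831/ 66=633.80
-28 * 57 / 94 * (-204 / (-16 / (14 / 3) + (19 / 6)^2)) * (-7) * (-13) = 3733146144 / 78161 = 47762.26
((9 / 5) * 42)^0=1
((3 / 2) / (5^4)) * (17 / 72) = 0.00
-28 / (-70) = 2 / 5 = 0.40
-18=-18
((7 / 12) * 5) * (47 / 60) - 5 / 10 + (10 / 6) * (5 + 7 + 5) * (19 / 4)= 19637 / 144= 136.37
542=542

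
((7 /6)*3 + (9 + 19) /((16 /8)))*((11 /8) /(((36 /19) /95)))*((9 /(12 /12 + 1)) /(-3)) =-694925 /384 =-1809.70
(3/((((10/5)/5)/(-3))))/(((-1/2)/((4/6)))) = 30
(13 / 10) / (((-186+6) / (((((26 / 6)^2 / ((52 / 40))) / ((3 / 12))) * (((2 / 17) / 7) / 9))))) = -338 / 433755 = -0.00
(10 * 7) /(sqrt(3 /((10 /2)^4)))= 1010.36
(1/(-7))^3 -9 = -3088/343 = -9.00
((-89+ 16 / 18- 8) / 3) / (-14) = 865 / 378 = 2.29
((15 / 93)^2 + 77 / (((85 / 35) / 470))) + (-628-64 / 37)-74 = 8582287729 / 604469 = 14198.06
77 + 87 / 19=1550 / 19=81.58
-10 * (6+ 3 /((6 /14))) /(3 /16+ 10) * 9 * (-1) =18720 /163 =114.85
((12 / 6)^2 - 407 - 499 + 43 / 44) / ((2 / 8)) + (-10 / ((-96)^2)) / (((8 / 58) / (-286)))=-365140235 / 101376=-3601.84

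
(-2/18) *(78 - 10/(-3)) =-9.04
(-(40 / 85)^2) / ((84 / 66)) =-352 / 2023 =-0.17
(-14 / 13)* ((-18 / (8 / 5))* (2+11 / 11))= 945 / 26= 36.35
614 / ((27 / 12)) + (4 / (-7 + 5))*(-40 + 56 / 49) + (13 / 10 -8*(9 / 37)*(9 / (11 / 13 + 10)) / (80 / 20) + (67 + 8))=467260051 / 1095570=426.50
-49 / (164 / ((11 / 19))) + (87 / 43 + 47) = 6545351 / 133988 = 48.85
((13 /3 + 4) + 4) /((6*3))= 37 /54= 0.69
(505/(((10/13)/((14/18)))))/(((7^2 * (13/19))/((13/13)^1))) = 1919/126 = 15.23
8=8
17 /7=2.43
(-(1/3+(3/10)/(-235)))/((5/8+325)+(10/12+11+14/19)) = -177916/181204975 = -0.00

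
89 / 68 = 1.31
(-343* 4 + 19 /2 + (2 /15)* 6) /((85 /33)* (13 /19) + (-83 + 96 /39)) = 17.29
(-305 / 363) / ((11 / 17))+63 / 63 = -1192 / 3993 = -0.30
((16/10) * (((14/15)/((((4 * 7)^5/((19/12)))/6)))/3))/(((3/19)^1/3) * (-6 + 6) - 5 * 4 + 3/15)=-19/1369146240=-0.00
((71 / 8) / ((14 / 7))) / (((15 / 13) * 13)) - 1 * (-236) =56711 / 240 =236.30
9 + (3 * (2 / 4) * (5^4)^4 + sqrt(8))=2 * sqrt(2) + 457763671893 / 2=228881835949.33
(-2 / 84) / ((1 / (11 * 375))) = -1375 / 14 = -98.21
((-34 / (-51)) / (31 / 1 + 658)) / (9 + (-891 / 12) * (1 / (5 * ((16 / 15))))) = -128 / 651105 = -0.00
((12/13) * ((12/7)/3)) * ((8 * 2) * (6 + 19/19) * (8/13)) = 6144/169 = 36.36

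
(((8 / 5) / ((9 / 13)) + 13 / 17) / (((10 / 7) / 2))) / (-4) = -16471 / 15300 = -1.08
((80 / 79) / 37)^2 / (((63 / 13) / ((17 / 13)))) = 108800 / 538267527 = 0.00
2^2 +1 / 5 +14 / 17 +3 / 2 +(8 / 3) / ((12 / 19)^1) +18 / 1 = 43981 / 1530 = 28.75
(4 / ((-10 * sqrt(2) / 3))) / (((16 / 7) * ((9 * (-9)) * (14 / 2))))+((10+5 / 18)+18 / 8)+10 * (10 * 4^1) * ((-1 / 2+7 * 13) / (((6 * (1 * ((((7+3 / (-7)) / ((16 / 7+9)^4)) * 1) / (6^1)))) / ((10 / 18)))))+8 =sqrt(2) / 2160+14099935151971 / 284004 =49646959.73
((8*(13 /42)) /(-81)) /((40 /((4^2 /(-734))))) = 52 /3121335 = 0.00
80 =80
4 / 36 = 0.11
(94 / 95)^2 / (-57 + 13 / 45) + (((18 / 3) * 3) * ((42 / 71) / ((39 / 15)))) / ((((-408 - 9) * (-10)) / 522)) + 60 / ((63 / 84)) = 11892835083223 / 147745542230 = 80.50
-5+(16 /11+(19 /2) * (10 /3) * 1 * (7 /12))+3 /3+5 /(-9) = 2029 /132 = 15.37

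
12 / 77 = 0.16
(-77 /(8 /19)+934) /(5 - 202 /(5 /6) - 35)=-10015 /3632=-2.76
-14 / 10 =-7 / 5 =-1.40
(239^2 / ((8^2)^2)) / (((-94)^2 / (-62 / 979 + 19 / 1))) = 1058966219 / 35432218624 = 0.03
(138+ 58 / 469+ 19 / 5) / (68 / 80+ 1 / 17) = 7543716 / 48307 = 156.16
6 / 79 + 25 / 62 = 2347 / 4898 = 0.48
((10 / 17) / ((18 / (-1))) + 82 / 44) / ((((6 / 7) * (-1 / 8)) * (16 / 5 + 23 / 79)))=-4868770 / 994653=-4.89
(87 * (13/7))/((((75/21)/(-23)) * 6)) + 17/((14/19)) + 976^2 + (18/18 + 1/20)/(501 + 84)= 26001220333/27300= 952425.65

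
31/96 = 0.32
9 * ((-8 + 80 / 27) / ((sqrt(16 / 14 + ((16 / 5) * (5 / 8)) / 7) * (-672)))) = 17 * sqrt(70) / 2520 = 0.06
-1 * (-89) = 89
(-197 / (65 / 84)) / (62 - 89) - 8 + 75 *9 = 395711 / 585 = 676.43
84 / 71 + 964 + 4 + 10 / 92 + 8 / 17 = 53843147 / 55522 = 969.76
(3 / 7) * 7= 3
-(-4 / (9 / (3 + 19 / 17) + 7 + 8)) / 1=280 / 1203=0.23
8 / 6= 4 / 3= 1.33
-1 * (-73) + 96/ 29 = 76.31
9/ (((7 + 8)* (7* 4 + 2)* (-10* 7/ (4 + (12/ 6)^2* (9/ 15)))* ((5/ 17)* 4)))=-34/ 21875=-0.00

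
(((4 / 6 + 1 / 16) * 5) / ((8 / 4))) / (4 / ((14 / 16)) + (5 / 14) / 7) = 8575 / 21744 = 0.39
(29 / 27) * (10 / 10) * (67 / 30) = 1943 / 810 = 2.40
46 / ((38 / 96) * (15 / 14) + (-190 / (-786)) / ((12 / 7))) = 12148416 / 149245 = 81.40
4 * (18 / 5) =72 / 5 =14.40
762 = 762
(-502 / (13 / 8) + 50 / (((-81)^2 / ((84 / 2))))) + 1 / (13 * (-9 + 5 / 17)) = -1298573195 / 4207788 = -308.61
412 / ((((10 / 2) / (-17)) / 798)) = -5589192 / 5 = -1117838.40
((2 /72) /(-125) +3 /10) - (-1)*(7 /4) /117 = 4603 /14625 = 0.31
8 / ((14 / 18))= 72 / 7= 10.29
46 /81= 0.57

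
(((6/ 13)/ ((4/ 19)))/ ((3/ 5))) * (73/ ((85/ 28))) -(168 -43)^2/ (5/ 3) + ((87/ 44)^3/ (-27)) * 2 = -87423638513/ 9412832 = -9287.71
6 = 6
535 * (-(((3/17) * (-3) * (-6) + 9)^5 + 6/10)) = -143206218.16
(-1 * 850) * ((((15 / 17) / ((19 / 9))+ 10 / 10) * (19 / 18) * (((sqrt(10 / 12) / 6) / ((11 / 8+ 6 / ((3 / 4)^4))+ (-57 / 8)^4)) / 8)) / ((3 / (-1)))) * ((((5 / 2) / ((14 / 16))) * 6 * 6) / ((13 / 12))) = 1406976000 * sqrt(30) / 26140773113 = 0.29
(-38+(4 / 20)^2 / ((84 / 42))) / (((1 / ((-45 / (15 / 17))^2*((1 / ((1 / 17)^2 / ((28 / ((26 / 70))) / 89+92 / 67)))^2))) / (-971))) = 5932423752994248883939872 / 150229884025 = 39488972460412.90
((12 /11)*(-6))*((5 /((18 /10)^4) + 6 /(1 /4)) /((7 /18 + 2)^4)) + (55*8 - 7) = 1463522785 /3418801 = 428.08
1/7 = 0.14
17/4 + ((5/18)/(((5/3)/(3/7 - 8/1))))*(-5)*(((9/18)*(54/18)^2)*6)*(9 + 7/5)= 49727/28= 1775.96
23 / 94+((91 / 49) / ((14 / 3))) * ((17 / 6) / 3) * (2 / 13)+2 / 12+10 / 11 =69831 / 50666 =1.38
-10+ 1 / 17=-169 / 17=-9.94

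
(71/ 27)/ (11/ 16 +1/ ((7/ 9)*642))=850864/ 223101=3.81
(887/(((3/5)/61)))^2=73189186225/9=8132131802.78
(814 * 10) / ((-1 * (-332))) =2035 / 83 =24.52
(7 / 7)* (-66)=-66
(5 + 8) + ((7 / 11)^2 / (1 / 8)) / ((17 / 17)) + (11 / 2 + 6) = 6713 / 242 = 27.74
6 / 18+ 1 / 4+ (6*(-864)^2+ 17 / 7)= 376234237 / 84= 4478979.01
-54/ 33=-18/ 11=-1.64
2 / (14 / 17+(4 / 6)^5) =4131 / 1973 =2.09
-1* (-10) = 10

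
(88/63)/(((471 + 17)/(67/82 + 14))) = 1485/35014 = 0.04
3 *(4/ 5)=12/ 5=2.40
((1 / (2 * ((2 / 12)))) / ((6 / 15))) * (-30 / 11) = -225 / 11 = -20.45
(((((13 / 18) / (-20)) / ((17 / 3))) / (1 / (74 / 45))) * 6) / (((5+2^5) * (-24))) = 13 / 183600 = 0.00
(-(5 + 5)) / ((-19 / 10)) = 100 / 19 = 5.26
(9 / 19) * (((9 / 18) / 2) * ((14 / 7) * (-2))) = -9 / 19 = -0.47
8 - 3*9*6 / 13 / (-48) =8.26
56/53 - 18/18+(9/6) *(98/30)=2627/530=4.96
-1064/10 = -532/5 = -106.40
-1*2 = -2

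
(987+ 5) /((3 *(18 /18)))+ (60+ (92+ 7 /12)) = 1933 /4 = 483.25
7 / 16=0.44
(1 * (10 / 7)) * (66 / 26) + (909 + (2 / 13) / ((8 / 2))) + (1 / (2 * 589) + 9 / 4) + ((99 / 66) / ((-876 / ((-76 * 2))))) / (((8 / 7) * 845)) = 1861504504229 / 2034618040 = 914.92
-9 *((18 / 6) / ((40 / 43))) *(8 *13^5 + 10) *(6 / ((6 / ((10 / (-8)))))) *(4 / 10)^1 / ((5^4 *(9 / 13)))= 2490641829 / 25000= 99625.67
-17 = -17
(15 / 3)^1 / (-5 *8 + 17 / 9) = -45 / 343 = -0.13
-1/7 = -0.14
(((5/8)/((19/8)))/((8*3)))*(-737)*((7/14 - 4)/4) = 25795/3648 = 7.07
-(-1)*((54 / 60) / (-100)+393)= 392991 / 1000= 392.99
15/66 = 5/22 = 0.23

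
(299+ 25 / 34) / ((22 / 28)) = 71337 / 187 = 381.48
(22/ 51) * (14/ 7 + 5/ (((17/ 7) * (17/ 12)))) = 21956/ 14739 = 1.49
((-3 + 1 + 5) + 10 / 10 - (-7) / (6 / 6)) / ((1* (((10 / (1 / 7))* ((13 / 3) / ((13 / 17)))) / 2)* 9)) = 11 / 1785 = 0.01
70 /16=35 /8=4.38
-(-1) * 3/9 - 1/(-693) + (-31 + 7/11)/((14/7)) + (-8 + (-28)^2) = 527479/693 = 761.15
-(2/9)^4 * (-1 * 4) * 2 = 128/6561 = 0.02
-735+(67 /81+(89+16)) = -50963 /81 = -629.17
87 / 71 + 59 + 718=55254 / 71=778.23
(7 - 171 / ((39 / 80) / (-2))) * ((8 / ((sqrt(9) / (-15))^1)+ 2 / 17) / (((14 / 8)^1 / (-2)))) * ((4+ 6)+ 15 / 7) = 249802320 / 637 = 392154.35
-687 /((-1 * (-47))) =-687 /47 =-14.62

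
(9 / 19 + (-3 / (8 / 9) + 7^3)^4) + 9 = 1035409522811779 / 77824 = 13304501475.27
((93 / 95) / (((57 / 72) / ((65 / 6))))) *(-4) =-19344 / 361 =-53.58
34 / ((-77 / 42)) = -204 / 11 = -18.55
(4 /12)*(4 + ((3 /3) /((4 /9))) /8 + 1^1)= 169 /96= 1.76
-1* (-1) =1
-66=-66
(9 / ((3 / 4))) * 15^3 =40500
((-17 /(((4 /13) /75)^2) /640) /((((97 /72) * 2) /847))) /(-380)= 4927697775 /3774464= 1305.54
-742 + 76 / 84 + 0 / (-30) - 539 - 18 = -27260 / 21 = -1298.10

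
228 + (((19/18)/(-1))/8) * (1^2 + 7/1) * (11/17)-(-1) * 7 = 71701/306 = 234.32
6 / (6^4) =1 / 216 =0.00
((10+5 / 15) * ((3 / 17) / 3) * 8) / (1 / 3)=248 / 17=14.59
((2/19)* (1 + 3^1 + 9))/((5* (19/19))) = 26/95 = 0.27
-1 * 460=-460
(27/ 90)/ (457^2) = 3/ 2088490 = 0.00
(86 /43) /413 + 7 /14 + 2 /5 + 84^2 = 29145017 /4130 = 7056.90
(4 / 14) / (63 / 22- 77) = -44 / 11417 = -0.00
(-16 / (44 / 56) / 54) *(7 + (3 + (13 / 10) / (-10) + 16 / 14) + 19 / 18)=-304124 / 66825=-4.55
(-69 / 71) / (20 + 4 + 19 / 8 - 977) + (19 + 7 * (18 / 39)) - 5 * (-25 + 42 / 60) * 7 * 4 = 616310359 / 179985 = 3424.23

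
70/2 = 35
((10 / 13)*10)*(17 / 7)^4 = 8352100 / 31213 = 267.58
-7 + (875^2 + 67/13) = 9953101/13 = 765623.15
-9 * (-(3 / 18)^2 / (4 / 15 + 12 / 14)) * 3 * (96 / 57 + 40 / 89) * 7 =994455 / 99769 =9.97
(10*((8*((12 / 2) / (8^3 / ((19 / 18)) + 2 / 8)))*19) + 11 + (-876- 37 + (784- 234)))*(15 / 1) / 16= -11521590 / 36883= -312.38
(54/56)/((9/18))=27/14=1.93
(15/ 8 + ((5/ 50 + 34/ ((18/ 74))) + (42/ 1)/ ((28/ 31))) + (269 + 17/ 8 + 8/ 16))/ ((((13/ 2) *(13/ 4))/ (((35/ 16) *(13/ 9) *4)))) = 289723/ 1053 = 275.14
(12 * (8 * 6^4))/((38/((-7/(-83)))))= 435456/1577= 276.13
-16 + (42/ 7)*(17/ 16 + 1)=-29/ 8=-3.62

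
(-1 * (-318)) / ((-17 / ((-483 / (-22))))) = -76797 / 187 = -410.68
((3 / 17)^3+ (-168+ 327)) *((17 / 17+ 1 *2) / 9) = 260398 / 4913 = 53.00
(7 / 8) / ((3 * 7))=1 / 24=0.04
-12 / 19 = -0.63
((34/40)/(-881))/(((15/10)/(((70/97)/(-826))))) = 0.00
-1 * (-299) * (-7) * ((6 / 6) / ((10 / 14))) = -14651 / 5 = -2930.20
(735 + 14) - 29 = 720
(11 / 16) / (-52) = -11 / 832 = -0.01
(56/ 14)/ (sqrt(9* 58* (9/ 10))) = 0.18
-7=-7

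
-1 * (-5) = 5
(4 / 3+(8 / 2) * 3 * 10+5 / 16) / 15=5839 / 720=8.11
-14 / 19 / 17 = -14 / 323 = -0.04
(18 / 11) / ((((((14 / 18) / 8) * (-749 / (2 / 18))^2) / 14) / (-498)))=-15936 / 6171011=-0.00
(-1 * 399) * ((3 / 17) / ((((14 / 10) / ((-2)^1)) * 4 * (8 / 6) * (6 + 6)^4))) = 95 / 104448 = 0.00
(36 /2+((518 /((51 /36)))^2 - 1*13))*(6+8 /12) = 772802020 /867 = 891351.81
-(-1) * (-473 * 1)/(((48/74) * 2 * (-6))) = 17501/288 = 60.77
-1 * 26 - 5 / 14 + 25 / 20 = -25.11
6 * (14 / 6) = 14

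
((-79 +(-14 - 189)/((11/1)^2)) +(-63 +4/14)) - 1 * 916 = -897305/847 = -1059.39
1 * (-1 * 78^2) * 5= -30420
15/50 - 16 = -157/10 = -15.70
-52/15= -3.47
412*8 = 3296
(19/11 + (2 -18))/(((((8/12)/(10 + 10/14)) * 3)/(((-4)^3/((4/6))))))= 565200/77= 7340.26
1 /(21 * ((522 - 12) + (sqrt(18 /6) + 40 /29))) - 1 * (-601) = 2775691234187 /4618453917 - 841 * sqrt(3) /4618453917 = 601.00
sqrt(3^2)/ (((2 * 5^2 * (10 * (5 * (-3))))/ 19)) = -19/ 2500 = -0.01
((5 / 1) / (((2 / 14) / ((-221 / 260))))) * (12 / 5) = -357 / 5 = -71.40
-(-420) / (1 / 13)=5460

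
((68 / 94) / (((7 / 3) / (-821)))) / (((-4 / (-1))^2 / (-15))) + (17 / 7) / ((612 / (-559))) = 5600039 / 23688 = 236.41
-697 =-697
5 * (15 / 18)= 25 / 6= 4.17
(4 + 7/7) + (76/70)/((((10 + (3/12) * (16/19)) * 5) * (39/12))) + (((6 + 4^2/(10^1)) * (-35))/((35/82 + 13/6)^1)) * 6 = -42967830639/70395325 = -610.38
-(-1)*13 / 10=13 / 10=1.30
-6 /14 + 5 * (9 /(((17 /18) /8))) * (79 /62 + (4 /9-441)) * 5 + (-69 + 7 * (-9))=-3088987929 /3689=-837351.02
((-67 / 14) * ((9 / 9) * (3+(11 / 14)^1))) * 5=-90.59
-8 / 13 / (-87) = 8 / 1131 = 0.01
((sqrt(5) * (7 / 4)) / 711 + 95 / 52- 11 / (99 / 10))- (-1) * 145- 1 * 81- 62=7 * sqrt(5) / 2844 + 1271 / 468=2.72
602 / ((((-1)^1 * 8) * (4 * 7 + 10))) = -301 / 152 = -1.98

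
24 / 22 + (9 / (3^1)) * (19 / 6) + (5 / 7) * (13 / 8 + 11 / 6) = 24137 / 1848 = 13.06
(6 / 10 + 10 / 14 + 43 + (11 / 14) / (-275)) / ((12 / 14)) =15509 / 300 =51.70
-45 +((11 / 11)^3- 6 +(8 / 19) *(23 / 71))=-67266 / 1349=-49.86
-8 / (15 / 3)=-8 / 5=-1.60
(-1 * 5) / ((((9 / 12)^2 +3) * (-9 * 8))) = 10 / 513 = 0.02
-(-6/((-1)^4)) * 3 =18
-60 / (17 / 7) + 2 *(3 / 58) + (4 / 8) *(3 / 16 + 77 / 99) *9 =-319601 / 15776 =-20.26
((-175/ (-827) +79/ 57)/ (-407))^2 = 5671294864/ 368086211338329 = 0.00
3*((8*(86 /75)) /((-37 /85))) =-11696 /185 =-63.22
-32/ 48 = -2/ 3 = -0.67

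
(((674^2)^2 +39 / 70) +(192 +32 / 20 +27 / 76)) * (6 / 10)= 1646806141276689 / 13300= 123820010622.31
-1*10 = -10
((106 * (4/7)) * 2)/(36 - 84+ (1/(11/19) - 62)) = -1.12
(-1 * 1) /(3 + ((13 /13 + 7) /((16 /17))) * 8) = -1 /71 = -0.01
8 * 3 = 24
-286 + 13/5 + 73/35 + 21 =-9111/35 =-260.31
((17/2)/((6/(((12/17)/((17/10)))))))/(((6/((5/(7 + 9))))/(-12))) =-25/68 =-0.37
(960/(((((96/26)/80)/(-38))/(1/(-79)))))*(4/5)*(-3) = -1896960/79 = -24012.15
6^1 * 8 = 48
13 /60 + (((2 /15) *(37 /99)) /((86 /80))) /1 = 67181 /255420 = 0.26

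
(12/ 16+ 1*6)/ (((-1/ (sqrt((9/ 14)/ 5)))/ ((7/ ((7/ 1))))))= -81*sqrt(70)/ 280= -2.42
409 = 409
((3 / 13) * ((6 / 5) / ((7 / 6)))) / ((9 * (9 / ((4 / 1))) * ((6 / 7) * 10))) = 4 / 2925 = 0.00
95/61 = 1.56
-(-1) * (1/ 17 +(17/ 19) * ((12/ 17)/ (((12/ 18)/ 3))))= 937/ 323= 2.90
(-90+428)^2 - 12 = 114232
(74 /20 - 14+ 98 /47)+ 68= 59.79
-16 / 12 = -4 / 3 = -1.33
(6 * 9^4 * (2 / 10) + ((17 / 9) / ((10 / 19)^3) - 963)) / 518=62308403 / 4662000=13.37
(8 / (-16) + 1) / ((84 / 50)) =25 / 84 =0.30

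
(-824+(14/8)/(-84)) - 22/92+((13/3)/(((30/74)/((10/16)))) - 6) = -2727695/3312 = -823.58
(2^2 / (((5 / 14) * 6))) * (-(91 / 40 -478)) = 44401 / 50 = 888.02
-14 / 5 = -2.80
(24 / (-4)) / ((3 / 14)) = -28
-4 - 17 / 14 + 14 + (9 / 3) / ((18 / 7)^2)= 6985 / 756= 9.24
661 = 661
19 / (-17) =-19 / 17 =-1.12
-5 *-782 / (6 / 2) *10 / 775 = 1564 / 93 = 16.82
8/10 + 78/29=506/145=3.49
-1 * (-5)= 5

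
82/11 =7.45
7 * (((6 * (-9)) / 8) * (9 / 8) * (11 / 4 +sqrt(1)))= -25515 / 128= -199.34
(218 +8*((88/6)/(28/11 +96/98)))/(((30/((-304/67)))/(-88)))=252089728/75375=3344.47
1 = 1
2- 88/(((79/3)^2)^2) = 2.00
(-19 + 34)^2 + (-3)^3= 198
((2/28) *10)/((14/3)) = 15/98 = 0.15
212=212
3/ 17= 0.18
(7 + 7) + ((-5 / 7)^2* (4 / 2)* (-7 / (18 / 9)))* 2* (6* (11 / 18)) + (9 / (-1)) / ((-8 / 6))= -457 / 84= -5.44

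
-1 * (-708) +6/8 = 2835/4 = 708.75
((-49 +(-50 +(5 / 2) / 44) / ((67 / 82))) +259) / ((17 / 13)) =113.85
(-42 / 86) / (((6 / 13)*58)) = -91 / 4988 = -0.02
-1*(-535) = 535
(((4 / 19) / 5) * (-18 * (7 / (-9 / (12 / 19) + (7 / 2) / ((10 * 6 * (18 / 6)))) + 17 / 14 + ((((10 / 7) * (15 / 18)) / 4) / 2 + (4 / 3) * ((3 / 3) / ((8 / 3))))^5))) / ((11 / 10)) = -30215357654861 / 52372216866816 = -0.58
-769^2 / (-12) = 591361 / 12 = 49280.08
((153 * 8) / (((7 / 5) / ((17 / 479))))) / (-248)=-13005 / 103943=-0.13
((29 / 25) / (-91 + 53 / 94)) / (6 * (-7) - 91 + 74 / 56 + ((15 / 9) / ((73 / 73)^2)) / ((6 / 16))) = 686952 / 6814189075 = 0.00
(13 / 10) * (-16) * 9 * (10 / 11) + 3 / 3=-1861 / 11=-169.18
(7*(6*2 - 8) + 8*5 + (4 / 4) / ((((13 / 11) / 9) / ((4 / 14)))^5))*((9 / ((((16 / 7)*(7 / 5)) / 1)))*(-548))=-1123045182282735 / 6240321451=-179965.92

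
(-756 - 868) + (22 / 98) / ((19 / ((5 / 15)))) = -4535821 / 2793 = -1624.00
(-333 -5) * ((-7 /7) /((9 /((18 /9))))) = 676 /9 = 75.11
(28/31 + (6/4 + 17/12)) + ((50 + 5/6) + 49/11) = 80623/1364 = 59.11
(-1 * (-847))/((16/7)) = 5929/16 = 370.56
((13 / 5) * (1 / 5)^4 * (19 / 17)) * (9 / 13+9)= 2394 / 53125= 0.05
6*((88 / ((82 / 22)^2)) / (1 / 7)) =447216 / 1681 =266.04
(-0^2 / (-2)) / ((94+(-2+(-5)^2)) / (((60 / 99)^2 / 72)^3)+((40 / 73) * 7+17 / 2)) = 0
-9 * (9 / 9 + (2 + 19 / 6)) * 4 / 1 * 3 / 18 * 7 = -259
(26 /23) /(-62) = -13 /713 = -0.02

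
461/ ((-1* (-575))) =461/ 575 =0.80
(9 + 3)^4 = 20736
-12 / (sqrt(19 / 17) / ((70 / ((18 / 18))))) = -840*sqrt(323) / 19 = -794.56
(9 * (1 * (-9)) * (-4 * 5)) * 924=1496880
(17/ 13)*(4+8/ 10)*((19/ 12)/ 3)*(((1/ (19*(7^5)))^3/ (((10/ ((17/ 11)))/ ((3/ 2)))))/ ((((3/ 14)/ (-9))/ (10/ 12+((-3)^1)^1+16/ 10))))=4913/ 8752977422420981750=0.00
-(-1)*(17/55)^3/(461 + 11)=4913/78529000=0.00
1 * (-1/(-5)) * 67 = 67/5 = 13.40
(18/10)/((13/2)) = 0.28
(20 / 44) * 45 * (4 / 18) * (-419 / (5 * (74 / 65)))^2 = 741745225 / 30118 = 24627.97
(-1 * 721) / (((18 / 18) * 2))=-721 / 2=-360.50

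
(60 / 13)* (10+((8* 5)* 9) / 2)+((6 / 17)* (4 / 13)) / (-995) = 14833152 / 16915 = 876.92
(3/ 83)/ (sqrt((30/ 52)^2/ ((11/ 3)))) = 26 * sqrt(33)/ 1245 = 0.12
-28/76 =-7/19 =-0.37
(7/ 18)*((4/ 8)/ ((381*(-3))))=-7/ 41148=-0.00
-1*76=-76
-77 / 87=-0.89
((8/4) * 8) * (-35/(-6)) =280/3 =93.33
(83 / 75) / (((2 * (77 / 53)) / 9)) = 13197 / 3850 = 3.43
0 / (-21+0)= 0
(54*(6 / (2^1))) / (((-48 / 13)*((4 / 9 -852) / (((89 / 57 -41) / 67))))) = -295893 / 9756272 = -0.03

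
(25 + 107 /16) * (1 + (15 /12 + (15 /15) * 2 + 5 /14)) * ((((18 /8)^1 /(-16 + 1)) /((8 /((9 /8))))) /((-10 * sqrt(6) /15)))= 1765881 * sqrt(6) /2293760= 1.89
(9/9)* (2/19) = 2/19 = 0.11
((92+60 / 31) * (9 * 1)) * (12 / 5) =314496 / 155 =2029.01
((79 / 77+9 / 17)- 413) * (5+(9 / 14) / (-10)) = -372159471 / 183260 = -2030.77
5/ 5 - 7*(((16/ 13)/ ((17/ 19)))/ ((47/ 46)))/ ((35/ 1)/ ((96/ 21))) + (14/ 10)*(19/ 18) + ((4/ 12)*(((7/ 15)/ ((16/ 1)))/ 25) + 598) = 261424016521/ 436254000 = 599.25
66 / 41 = 1.61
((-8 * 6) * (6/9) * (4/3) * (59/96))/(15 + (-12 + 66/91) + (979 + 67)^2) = -21476/896084055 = -0.00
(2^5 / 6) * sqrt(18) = 16 * sqrt(2) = 22.63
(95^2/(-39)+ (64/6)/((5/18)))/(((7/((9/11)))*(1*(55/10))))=-4.10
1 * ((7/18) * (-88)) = -308/9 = -34.22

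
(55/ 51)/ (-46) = -55/ 2346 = -0.02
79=79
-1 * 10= -10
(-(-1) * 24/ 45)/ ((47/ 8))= 64/ 705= 0.09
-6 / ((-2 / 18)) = 54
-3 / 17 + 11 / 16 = 139 / 272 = 0.51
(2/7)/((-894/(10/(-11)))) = 10/34419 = 0.00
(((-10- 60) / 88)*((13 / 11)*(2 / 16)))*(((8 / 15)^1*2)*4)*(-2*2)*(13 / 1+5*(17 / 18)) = 10556 / 297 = 35.54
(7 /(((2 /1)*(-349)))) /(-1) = 7 /698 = 0.01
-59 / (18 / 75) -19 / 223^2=-73350389 / 298374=-245.83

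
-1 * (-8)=8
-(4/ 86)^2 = -4/ 1849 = -0.00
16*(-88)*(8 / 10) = -5632 / 5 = -1126.40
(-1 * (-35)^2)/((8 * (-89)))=1225/712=1.72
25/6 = 4.17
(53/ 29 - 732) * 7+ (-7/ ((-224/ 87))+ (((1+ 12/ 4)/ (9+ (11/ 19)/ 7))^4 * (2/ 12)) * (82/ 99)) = -731988340175772931/ 143288789805216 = -5108.48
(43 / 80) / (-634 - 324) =-43 / 76640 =-0.00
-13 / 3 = -4.33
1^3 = 1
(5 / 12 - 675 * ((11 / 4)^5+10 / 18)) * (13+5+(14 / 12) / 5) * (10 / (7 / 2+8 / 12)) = -35804322053 / 7680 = -4662021.10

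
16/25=0.64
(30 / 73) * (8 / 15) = 16 / 73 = 0.22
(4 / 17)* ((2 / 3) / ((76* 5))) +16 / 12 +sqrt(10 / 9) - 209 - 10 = -351531 / 1615 +sqrt(10) / 3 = -216.61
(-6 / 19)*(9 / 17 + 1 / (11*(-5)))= -0.16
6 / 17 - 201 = -3411 / 17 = -200.65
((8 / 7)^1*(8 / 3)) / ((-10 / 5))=-32 / 21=-1.52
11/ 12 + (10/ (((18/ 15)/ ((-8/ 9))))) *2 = -1501/ 108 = -13.90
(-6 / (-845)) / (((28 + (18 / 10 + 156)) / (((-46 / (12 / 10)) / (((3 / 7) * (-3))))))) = 1610 / 1413009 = 0.00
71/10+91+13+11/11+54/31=35291/310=113.84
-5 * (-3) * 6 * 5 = 450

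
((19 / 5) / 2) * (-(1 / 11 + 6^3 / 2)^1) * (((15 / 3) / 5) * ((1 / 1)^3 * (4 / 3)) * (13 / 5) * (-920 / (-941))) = -108075344 / 155265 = -696.07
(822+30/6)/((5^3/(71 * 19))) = 1115623/125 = 8924.98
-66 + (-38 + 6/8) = -413/4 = -103.25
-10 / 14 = -5 / 7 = -0.71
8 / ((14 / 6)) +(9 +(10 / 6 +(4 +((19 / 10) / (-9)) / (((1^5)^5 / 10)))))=1007 / 63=15.98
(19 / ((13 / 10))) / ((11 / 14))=2660 / 143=18.60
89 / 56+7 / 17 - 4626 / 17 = -257151 / 952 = -270.12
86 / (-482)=-43 / 241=-0.18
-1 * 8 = -8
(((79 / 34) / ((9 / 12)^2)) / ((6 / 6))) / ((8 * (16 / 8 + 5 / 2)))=158 / 1377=0.11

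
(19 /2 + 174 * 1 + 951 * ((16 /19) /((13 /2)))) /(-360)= -151513 /177840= -0.85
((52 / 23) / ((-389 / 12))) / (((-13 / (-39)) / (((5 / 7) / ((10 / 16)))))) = -14976 / 62629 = -0.24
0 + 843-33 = 810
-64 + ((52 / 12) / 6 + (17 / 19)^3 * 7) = -7193363 / 123462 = -58.26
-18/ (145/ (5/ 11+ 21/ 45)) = -912/ 7975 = -0.11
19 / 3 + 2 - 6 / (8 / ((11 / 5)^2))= 4.70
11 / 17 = 0.65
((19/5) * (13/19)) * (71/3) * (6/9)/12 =923/270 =3.42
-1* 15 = -15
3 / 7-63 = -438 / 7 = -62.57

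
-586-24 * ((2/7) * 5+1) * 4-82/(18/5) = -53041/63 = -841.92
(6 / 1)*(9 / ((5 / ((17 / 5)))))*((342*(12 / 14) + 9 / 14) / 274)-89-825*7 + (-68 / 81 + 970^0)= -22621942223 / 3883950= -5824.47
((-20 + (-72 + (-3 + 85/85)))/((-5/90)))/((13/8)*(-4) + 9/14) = -11844/41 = -288.88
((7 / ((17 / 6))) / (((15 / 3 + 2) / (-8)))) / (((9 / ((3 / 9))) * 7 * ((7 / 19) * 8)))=-38 / 7497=-0.01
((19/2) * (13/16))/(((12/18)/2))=741/32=23.16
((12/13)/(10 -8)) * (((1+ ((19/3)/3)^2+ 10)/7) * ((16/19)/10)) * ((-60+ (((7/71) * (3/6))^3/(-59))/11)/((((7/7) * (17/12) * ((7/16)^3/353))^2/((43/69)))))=-30889416092888490209221541888/1087170893288291864745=-28412659.21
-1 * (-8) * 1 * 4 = 32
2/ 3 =0.67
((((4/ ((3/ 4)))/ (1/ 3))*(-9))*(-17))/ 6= 408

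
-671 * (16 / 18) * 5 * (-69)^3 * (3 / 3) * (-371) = -363463817640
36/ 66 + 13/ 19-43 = -8730/ 209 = -41.77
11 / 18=0.61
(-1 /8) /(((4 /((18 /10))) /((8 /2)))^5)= -59049 /25000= -2.36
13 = 13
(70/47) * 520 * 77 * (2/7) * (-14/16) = -700700/47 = -14908.51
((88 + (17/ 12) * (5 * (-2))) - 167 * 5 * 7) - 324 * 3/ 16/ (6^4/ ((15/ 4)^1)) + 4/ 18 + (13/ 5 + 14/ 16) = -66443273/ 11520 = -5767.65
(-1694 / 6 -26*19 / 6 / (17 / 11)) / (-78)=8558 / 1989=4.30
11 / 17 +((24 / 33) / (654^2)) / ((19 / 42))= 81943733 / 126639579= 0.65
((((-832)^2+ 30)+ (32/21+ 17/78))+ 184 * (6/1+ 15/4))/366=126317053/66612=1896.31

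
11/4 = 2.75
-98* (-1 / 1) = 98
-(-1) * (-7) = -7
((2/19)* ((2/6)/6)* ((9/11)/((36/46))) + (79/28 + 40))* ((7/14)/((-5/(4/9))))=-2255641/1185030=-1.90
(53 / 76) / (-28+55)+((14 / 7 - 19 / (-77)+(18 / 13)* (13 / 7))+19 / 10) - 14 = -818911 / 112860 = -7.26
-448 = -448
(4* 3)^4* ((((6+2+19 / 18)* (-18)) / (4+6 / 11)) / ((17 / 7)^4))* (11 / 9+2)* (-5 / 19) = 143821206144 / 7934495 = 18126.07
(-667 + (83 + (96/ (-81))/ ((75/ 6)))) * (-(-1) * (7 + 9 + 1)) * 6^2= -26809952/ 75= -357466.03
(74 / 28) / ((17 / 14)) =37 / 17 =2.18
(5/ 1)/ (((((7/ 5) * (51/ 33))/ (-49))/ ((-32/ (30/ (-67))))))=-412720/ 51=-8092.55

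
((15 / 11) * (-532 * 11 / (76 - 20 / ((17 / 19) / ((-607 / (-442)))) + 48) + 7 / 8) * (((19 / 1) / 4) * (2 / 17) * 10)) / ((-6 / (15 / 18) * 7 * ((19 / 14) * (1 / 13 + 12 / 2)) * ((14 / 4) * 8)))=20130725875 / 497135795904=0.04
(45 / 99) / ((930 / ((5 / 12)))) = 5 / 24552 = 0.00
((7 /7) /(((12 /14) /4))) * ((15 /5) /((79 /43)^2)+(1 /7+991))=86677774 /18723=4629.48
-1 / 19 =-0.05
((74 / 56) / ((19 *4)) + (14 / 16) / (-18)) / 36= -299 / 344736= -0.00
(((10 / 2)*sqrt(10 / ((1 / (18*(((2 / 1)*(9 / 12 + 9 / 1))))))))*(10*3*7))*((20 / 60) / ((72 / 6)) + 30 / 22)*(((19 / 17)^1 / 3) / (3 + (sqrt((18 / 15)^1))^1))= -9160375*sqrt(13) / 7293 + 9160375*sqrt(390) / 14586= 7873.75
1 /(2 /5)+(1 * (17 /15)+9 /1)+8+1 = 649 /30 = 21.63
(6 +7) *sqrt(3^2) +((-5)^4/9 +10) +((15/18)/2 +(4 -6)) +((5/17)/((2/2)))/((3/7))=71939/612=117.55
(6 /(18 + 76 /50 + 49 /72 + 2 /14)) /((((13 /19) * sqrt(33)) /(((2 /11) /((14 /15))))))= 1026000 * sqrt(33) /403202371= 0.01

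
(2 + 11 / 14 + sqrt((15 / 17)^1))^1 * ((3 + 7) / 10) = sqrt(255) / 17 + 39 / 14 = 3.73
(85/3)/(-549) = -85/1647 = -0.05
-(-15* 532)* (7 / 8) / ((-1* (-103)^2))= -13965 / 21218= -0.66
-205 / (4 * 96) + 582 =223283 / 384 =581.47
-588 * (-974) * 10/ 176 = 357945/ 11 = 32540.45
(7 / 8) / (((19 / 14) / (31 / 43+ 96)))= 203791 / 3268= 62.36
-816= -816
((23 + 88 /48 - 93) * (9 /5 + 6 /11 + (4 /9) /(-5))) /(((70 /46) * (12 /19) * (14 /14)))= -199644761 /1247400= -160.05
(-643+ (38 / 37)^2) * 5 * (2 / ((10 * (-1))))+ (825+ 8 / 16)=4017865 / 2738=1467.45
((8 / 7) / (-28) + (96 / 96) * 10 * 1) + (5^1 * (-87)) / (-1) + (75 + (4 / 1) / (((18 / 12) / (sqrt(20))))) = 16 * sqrt(5) / 3 + 25478 / 49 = 531.88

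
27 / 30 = 9 / 10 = 0.90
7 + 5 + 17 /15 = 197 /15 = 13.13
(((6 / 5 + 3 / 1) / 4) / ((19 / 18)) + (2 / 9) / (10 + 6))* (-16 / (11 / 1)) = -13798 / 9405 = -1.47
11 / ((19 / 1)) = 11 / 19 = 0.58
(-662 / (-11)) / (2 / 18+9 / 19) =56601 / 550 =102.91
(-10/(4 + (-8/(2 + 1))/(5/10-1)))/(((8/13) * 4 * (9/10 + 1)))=-975/4256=-0.23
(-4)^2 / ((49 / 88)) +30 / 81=38506 / 1323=29.11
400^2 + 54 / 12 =320009 / 2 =160004.50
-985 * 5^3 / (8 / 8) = -123125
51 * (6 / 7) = 306 / 7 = 43.71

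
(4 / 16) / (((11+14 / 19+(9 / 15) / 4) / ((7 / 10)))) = 133 / 9034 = 0.01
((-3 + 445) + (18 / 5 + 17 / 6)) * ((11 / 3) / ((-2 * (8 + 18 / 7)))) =-1035881 / 13320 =-77.77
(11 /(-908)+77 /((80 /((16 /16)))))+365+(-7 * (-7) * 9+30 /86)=630403817 /780880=807.30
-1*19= -19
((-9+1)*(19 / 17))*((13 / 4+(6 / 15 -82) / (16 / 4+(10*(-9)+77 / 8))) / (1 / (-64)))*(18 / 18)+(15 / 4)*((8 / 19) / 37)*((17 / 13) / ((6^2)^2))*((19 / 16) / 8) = 10099060835219 / 4086789120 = 2471.15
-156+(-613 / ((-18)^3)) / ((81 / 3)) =-24563771 / 157464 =-156.00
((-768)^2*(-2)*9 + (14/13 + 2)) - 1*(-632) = -138010560/13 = -10616196.92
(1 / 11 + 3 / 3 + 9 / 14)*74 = 9879 / 77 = 128.30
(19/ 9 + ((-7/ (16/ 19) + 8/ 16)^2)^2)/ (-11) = -199864619/ 589824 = -338.85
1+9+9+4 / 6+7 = 80 / 3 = 26.67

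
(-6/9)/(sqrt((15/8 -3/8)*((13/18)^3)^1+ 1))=-24*sqrt(18255)/6085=-0.53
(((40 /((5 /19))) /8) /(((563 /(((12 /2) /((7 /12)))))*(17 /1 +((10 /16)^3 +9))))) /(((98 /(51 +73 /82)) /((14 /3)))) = 165570560 /5066049093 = 0.03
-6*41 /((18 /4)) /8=-41 /6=-6.83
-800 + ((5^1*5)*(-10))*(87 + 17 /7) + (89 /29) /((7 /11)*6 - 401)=-20538238953 /886907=-23157.15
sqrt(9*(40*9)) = 18*sqrt(10) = 56.92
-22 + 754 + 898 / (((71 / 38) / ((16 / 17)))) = 1429508 / 1207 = 1184.35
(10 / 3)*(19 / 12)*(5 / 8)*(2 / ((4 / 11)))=5225 / 288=18.14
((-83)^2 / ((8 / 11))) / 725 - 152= -805821 / 5800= -138.93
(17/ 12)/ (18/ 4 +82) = 17/ 1038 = 0.02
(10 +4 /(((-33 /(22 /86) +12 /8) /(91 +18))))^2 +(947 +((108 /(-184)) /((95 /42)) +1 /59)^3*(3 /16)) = 5518448594209578712409 /5572508133538735875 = 990.30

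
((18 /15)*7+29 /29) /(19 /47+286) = 2209 /67305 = 0.03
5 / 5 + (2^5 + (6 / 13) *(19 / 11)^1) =4833 / 143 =33.80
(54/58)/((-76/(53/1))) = -1431/2204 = -0.65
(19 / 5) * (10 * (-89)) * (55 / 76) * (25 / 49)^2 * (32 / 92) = -12237500 / 55223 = -221.60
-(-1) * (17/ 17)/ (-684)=-1/ 684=-0.00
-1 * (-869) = 869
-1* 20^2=-400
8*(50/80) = 5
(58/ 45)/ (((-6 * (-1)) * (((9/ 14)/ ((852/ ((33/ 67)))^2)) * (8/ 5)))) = 18374787788/ 29403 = 624929.01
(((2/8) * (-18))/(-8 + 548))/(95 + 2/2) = -1/11520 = -0.00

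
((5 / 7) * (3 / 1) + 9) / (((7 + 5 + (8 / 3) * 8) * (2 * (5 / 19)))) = 2223 / 3500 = 0.64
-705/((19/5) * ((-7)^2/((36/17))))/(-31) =126900/490637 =0.26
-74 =-74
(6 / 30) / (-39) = -1 / 195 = -0.01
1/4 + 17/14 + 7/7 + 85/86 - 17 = -16311/1204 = -13.55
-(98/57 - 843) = 47953/57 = 841.28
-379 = -379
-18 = -18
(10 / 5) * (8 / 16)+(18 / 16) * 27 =251 / 8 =31.38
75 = 75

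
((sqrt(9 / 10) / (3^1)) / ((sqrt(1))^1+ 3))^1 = sqrt(10) / 40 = 0.08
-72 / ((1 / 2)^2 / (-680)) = 195840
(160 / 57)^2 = 25600 / 3249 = 7.88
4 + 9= 13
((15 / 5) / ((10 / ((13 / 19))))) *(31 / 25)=1209 / 4750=0.25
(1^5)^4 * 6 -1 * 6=0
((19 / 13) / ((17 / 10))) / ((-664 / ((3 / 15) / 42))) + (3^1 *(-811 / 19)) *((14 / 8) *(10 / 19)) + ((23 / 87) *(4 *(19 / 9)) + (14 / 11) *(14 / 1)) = -97.89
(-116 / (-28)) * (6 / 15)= 58 / 35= 1.66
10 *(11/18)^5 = 805255/944784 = 0.85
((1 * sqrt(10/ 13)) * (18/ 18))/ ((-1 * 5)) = -sqrt(130)/ 65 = -0.18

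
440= 440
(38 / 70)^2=0.29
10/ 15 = 0.67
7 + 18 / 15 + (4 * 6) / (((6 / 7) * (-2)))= -5.80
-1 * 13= -13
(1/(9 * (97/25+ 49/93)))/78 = 775/2397564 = 0.00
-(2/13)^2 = -4/169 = -0.02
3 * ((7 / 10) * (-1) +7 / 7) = 9 / 10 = 0.90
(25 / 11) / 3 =25 / 33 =0.76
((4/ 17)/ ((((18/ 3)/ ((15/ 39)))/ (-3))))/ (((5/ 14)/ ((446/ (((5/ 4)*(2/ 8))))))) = -199808/ 1105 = -180.82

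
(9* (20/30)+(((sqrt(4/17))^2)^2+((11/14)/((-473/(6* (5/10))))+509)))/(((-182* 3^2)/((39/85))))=-5973829/41406764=-0.14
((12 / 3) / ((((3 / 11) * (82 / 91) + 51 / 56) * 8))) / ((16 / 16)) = 572 / 1323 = 0.43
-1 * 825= -825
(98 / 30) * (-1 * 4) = -196 / 15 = -13.07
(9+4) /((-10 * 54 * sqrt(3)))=-13 * sqrt(3) /1620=-0.01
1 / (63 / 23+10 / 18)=207 / 682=0.30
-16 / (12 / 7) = -28 / 3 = -9.33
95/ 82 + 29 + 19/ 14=9045/ 287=31.52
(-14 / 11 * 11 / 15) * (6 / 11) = -28 / 55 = -0.51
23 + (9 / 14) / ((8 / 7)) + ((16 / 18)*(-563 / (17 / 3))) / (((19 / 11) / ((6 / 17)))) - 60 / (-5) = 1538971 / 87856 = 17.52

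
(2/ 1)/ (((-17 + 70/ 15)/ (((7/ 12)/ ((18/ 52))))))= -91/ 333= -0.27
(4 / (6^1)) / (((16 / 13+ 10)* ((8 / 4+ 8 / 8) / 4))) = 52 / 657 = 0.08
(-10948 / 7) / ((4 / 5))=-1955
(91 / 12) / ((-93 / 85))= -7735 / 1116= -6.93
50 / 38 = 25 / 19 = 1.32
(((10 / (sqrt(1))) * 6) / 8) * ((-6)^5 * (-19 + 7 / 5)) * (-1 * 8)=-8211456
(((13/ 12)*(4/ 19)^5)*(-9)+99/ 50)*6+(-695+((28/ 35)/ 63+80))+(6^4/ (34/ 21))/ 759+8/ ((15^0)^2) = -9964617645704906/ 16773280333425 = -594.08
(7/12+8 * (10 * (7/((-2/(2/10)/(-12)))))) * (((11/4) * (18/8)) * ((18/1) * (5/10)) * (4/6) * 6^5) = 194164047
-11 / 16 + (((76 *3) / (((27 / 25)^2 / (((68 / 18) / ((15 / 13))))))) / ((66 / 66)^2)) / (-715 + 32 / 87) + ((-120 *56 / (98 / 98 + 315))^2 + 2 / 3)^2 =220017268509632482565 / 1072634751435024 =205118.53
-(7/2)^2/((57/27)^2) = -3969/1444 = -2.75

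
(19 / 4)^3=6859 / 64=107.17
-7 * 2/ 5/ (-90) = 7/ 225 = 0.03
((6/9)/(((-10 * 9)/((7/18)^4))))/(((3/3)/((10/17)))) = -2401/24091992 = -0.00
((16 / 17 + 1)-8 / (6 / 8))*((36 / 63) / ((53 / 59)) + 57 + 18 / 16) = -4565255 / 8904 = -512.72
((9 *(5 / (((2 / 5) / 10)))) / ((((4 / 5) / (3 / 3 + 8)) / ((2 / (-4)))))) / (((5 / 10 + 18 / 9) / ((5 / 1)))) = -50625 / 4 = -12656.25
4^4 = 256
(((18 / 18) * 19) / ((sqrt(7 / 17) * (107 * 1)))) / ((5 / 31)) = 589 * sqrt(119) / 3745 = 1.72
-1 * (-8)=8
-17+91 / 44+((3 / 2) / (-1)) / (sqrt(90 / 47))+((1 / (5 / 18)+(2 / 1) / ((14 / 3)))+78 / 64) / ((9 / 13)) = -90581 / 12320 - sqrt(470) / 20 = -8.44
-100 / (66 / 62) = -3100 / 33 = -93.94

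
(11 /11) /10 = 0.10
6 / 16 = 3 / 8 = 0.38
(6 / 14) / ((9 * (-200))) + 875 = 3674999 / 4200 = 875.00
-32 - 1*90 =-122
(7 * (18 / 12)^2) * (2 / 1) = 31.50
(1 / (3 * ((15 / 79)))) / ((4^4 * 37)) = 79 / 426240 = 0.00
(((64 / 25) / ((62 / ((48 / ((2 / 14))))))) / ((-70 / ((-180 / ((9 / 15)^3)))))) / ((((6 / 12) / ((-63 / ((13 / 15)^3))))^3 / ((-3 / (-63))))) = -18749238480000000000 / 328739480563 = -57033729.10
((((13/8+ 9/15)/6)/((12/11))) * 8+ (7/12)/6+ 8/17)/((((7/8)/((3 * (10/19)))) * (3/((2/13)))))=3832/12597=0.30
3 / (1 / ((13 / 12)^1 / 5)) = 13 / 20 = 0.65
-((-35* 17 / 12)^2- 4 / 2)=-353737 / 144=-2456.51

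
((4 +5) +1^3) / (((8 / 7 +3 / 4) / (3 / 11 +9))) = 48.99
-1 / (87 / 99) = -33 / 29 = -1.14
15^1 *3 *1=45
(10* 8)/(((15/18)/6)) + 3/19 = 10947/19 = 576.16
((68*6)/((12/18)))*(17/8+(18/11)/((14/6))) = 266373/154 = 1729.69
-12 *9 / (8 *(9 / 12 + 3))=-18 / 5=-3.60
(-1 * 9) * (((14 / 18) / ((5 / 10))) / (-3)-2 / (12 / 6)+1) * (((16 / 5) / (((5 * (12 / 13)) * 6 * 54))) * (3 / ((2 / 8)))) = 728 / 6075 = 0.12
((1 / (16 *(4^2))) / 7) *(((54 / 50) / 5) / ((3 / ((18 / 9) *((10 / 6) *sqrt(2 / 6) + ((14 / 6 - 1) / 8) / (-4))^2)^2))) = 0.00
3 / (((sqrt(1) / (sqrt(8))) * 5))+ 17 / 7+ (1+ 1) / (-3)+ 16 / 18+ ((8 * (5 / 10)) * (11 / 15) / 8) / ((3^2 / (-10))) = 6 * sqrt(2) / 5+ 424 / 189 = 3.94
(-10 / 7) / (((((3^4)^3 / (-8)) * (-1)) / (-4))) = 320 / 3720087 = 0.00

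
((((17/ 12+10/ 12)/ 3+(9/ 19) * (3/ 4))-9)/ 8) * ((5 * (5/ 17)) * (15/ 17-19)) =144375/ 5491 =26.29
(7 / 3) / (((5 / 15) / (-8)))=-56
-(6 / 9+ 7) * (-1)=23 / 3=7.67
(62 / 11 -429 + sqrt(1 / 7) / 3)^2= 1366322008 / 7623 -9314*sqrt(7) / 231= 179130.11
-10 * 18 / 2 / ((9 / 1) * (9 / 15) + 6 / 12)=-15.25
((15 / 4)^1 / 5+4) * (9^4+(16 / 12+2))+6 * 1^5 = 374239 / 12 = 31186.58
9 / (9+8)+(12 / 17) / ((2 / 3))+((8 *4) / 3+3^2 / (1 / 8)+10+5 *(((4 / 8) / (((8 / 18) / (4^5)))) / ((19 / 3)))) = 972613 / 969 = 1003.73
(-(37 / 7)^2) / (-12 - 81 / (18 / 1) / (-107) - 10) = 7918 / 6223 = 1.27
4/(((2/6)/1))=12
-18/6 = -3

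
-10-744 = -754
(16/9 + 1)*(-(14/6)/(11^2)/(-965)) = 35/630531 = 0.00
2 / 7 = 0.29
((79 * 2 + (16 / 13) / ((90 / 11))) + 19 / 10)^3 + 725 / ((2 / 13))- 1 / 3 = 6573958630206479 / 1601613000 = 4104586.21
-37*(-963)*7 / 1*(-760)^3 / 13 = -109488076992000 / 13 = -8422159768615.38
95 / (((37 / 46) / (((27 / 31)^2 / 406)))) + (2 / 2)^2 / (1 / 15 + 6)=36174540 / 93834923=0.39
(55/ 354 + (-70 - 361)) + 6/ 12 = -76171/ 177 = -430.34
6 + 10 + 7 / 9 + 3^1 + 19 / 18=125 / 6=20.83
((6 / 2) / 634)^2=9 / 401956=0.00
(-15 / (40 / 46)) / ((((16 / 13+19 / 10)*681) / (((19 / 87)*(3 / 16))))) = -28405 / 85736992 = -0.00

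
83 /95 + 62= 5973 /95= 62.87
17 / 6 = 2.83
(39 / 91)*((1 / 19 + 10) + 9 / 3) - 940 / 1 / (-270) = 32590 / 3591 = 9.08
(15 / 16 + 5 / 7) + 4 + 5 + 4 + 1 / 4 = 1669 / 112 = 14.90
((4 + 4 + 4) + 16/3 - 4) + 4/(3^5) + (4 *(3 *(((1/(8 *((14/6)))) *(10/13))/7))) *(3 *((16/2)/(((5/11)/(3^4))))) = 48833236/154791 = 315.48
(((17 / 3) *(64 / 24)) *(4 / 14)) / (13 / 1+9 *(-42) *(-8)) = 272 / 191331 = 0.00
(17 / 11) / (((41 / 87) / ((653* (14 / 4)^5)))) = 16231982109 / 14432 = 1124721.60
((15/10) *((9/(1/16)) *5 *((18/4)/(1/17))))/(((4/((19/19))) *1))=20655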